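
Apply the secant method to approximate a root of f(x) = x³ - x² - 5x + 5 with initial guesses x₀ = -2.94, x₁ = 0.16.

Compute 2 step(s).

f(x) = x³ - x² - 5x + 5
x₀ = -2.94, x₁ = 0.16

Secant formula: x_{n+1} = x_n - f(x_n)(x_n - x_{n-1})/(f(x_n) - f(x_{n-1}))

Iteration 1:
  f(-2.940000) = -14.355784
  f(0.160000) = 4.178496
  x_2 = 0.160000 - 4.178496×(0.160000 - (-2.940000))/(4.178496 - (-14.355784))
       = -0.538885
Iteration 2:
  f(0.160000) = 4.178496
  f(-0.538885) = 7.247539
  x_3 = -0.538885 - 7.247539×(-0.538885 - 0.160000)/(7.247539 - 4.178496)
       = 1.111531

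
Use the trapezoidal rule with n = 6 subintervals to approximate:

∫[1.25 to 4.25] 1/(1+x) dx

f(x) = 1/(1+x)
a = 1.25, b = 4.25, n = 6
h = (b - a)/n = 0.500000

Trapezoidal rule: (h/2)[f(x₀) + 2f(x₁) + 2f(x₂) + ... + f(xₙ)]

x_0 = 1.2500, f(x_0) = 0.444444, coefficient = 1
x_1 = 1.7500, f(x_1) = 0.363636, coefficient = 2
x_2 = 2.2500, f(x_2) = 0.307692, coefficient = 2
x_3 = 2.7500, f(x_3) = 0.266667, coefficient = 2
x_4 = 3.2500, f(x_4) = 0.235294, coefficient = 2
x_5 = 3.7500, f(x_5) = 0.210526, coefficient = 2
x_6 = 4.2500, f(x_6) = 0.190476, coefficient = 1

I ≈ (0.500000/2) × 3.402552 = 0.850638
Exact value: 0.847298
Error: 0.003340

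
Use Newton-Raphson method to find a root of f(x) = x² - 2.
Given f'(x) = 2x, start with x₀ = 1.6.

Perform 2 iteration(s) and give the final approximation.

f(x) = x² - 2
f'(x) = 2x
x₀ = 1.6

Newton-Raphson formula: x_{n+1} = x_n - f(x_n)/f'(x_n)

Iteration 1:
  f(1.600000) = 0.560000
  f'(1.600000) = 3.200000
  x_1 = 1.600000 - 0.560000/3.200000 = 1.425000
Iteration 2:
  f(1.425000) = 0.030625
  f'(1.425000) = 2.850000
  x_2 = 1.425000 - 0.030625/2.850000 = 1.414254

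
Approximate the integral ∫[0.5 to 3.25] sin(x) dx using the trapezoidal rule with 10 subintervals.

f(x) = sin(x)
a = 0.5, b = 3.25, n = 10
h = (b - a)/n = 0.275000

Trapezoidal rule: (h/2)[f(x₀) + 2f(x₁) + 2f(x₂) + ... + f(xₙ)]

x_0 = 0.5000, f(x_0) = 0.479426, coefficient = 1
x_1 = 0.7750, f(x_1) = 0.699716, coefficient = 2
x_2 = 1.0500, f(x_2) = 0.867423, coefficient = 2
x_3 = 1.3250, f(x_3) = 0.969944, coefficient = 2
x_4 = 1.6000, f(x_4) = 0.999574, coefficient = 2
x_5 = 1.8750, f(x_5) = 0.954086, coefficient = 2
x_6 = 2.1500, f(x_6) = 0.836899, coefficient = 2
x_7 = 2.4250, f(x_7) = 0.656819, coefficient = 2
x_8 = 2.7000, f(x_8) = 0.427380, coefficient = 2
x_9 = 2.9750, f(x_9) = 0.165823, coefficient = 2
x_10 = 3.2500, f(x_10) = -0.108195, coefficient = 1

I ≈ (0.275000/2) × 13.526558 = 1.859902
Exact value: 1.871712
Error: 0.011811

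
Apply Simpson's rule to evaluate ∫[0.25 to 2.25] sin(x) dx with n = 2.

f(x) = sin(x)
a = 0.25, b = 2.25, n = 2
h = (b - a)/n = 1.000000

Simpson's rule: (h/3)[f(x₀) + 4f(x₁) + 2f(x₂) + ... + f(xₙ)]

x_0 = 0.2500, f(x_0) = 0.247404, coefficient = 1
x_1 = 1.2500, f(x_1) = 0.948985, coefficient = 4
x_2 = 2.2500, f(x_2) = 0.778073, coefficient = 1

I ≈ (1.000000/3) × 4.821416 = 1.607139
Exact value: 1.597086
Error: 0.010053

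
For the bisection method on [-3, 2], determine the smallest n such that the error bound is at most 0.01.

We need (b-a)/2^n ≤ 0.01
(2 - (-3))/2^n ≤ 0.01
5/2^n ≤ 0.01
2^n ≥ 500
n ≥ log₂(500) = 8.97
n ≥ 9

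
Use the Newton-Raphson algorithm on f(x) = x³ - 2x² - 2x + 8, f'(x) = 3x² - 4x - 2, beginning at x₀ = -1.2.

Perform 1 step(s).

f(x) = x³ - 2x² - 2x + 8
f'(x) = 3x² - 4x - 2
x₀ = -1.2

Newton-Raphson formula: x_{n+1} = x_n - f(x_n)/f'(x_n)

Iteration 1:
  f(-1.200000) = 5.792000
  f'(-1.200000) = 7.120000
  x_1 = -1.200000 - 5.792000/7.120000 = -2.013483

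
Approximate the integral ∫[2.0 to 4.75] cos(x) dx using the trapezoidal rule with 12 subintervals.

f(x) = cos(x)
a = 2.0, b = 4.75, n = 12
h = (b - a)/n = 0.229167

Trapezoidal rule: (h/2)[f(x₀) + 2f(x₁) + 2f(x₂) + ... + f(xₙ)]

x_0 = 2.0000, f(x_0) = -0.416147, coefficient = 1
x_1 = 2.2292, f(x_1) = -0.611829, coefficient = 2
x_2 = 2.4583, f(x_2) = -0.775519, coefficient = 2
x_3 = 2.6875, f(x_3) = -0.898659, coefficient = 2
x_4 = 2.9167, f(x_4) = -0.974811, coefficient = 2
x_5 = 3.1458, f(x_5) = -0.999991, coefficient = 2
x_6 = 3.3750, f(x_6) = -0.972884, coefficient = 2
x_7 = 3.6042, f(x_7) = -0.894907, coefficient = 2
x_8 = 3.8333, f(x_8) = -0.770137, coefficient = 2
x_9 = 4.0625, f(x_9) = -0.605098, coefficient = 2
x_10 = 4.2917, f(x_10) = -0.408420, coefficient = 2
x_11 = 4.5208, f(x_11) = -0.190386, coefficient = 2
x_12 = 4.7500, f(x_12) = 0.037602, coefficient = 1

I ≈ (0.229167/2) × -16.583826 = -1.900230
Exact value: -1.908590
Error: 0.008360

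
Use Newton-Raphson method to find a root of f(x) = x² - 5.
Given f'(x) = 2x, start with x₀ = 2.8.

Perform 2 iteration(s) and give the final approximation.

f(x) = x² - 5
f'(x) = 2x
x₀ = 2.8

Newton-Raphson formula: x_{n+1} = x_n - f(x_n)/f'(x_n)

Iteration 1:
  f(2.800000) = 2.840000
  f'(2.800000) = 5.600000
  x_1 = 2.800000 - 2.840000/5.600000 = 2.292857
Iteration 2:
  f(2.292857) = 0.257194
  f'(2.292857) = 4.585714
  x_2 = 2.292857 - 0.257194/4.585714 = 2.236771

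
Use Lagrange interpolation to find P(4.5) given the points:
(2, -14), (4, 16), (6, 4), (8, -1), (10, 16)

Lagrange interpolation formula:
P(x) = Σ yᵢ × Lᵢ(x)
where Lᵢ(x) = Π_{j≠i} (x - xⱼ)/(xᵢ - xⱼ)

L_0(4.5) = (4.5 - 4)/(2 - 4) × (4.5 - 6)/(2 - 6) × (4.5 - 8)/(2 - 8) × (4.5 - 10)/(2 - 10) = -0.037598
L_1(4.5) = (4.5 - 2)/(4 - 2) × (4.5 - 6)/(4 - 6) × (4.5 - 8)/(4 - 8) × (4.5 - 10)/(4 - 10) = 0.751953
L_2(4.5) = (4.5 - 2)/(6 - 2) × (4.5 - 4)/(6 - 4) × (4.5 - 8)/(6 - 8) × (4.5 - 10)/(6 - 10) = 0.375977
L_3(4.5) = (4.5 - 2)/(8 - 2) × (4.5 - 4)/(8 - 4) × (4.5 - 6)/(8 - 6) × (4.5 - 10)/(8 - 10) = -0.107422
L_4(4.5) = (4.5 - 2)/(10 - 2) × (4.5 - 4)/(10 - 4) × (4.5 - 6)/(10 - 6) × (4.5 - 8)/(10 - 8) = 0.017090

P(4.5) = (-14)×L_0(4.5) + 16×L_1(4.5) + 4×L_2(4.5) + (-1)×L_3(4.5) + 16×L_4(4.5)
P(4.5) = 14.442383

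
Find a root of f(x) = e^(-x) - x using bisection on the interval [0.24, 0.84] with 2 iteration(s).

f(x) = e^(-x) - x
Initial interval: [0.24, 0.84]

Iteration 1:
  c_1 = (0.240000 + 0.840000)/2 = 0.540000
  f(c_1) = f(0.540000) = 0.042748
  f(a) × f(c) ≥ 0, new interval: [0.540000, 0.840000]
Iteration 2:
  c_2 = (0.540000 + 0.840000)/2 = 0.690000
  f(c_2) = f(0.690000) = -0.188424
  f(a) × f(c) < 0, new interval: [0.540000, 0.690000]

After 2 iteration(s), the approximation is c_2 = 0.690000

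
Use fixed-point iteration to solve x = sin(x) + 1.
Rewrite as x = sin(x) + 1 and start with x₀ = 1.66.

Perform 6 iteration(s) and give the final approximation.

Equation: x = sin(x) + 1
Fixed-point form: x = sin(x) + 1
x₀ = 1.66

x_1 = g(1.660000) = 1.996024
x_2 = g(1.996024) = 1.910945
x_3 = g(1.910945) = 1.942705
x_4 = g(1.942705) = 1.931635
x_5 = g(1.931635) = 1.935601
x_6 = g(1.935601) = 1.934193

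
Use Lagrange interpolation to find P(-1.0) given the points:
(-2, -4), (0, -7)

Lagrange interpolation formula:
P(x) = Σ yᵢ × Lᵢ(x)
where Lᵢ(x) = Π_{j≠i} (x - xⱼ)/(xᵢ - xⱼ)

L_0(-1.0) = (-1.0 - 0)/(-2 - 0) = 0.500000
L_1(-1.0) = (-1.0 - (-2))/(0 - (-2)) = 0.500000

P(-1.0) = (-4)×L_0(-1.0) + (-7)×L_1(-1.0)
P(-1.0) = -5.500000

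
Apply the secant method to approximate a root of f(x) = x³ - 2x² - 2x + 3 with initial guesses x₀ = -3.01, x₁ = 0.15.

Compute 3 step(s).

f(x) = x³ - 2x² - 2x + 3
x₀ = -3.01, x₁ = 0.15

Secant formula: x_{n+1} = x_n - f(x_n)(x_n - x_{n-1})/(f(x_n) - f(x_{n-1}))

Iteration 1:
  f(-3.010000) = -36.371101
  f(0.150000) = 2.658375
  x_2 = 0.150000 - 2.658375×(0.150000 - (-3.010000))/(2.658375 - (-36.371101))
       = -0.065234
Iteration 2:
  f(0.150000) = 2.658375
  f(-0.065234) = 3.121679
  x_3 = -0.065234 - 3.121679×(-0.065234 - 0.150000)/(3.121679 - 2.658375)
       = 1.384982
Iteration 3:
  f(-0.065234) = 3.121679
  f(1.384982) = -0.949676
  x_4 = 1.384982 - (-0.949676)×(1.384982 - (-0.065234))/(-0.949676 - 3.121679)
       = 1.046708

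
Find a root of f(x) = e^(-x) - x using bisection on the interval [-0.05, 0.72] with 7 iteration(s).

f(x) = e^(-x) - x
Initial interval: [-0.05, 0.72]

Iteration 1:
  c_1 = (-0.050000 + 0.720000)/2 = 0.335000
  f(c_1) = f(0.335000) = 0.380338
  f(a) × f(c) ≥ 0, new interval: [0.335000, 0.720000]
Iteration 2:
  c_2 = (0.335000 + 0.720000)/2 = 0.527500
  f(c_2) = f(0.527500) = 0.062578
  f(a) × f(c) ≥ 0, new interval: [0.527500, 0.720000]
Iteration 3:
  c_3 = (0.527500 + 0.720000)/2 = 0.623750
  f(c_3) = f(0.623750) = -0.087819
  f(a) × f(c) < 0, new interval: [0.527500, 0.623750]
Iteration 4:
  c_4 = (0.527500 + 0.623750)/2 = 0.575625
  f(c_4) = f(0.575625) = -0.013272
  f(a) × f(c) < 0, new interval: [0.527500, 0.575625]
Iteration 5:
  c_5 = (0.527500 + 0.575625)/2 = 0.551562
  f(c_5) = f(0.551562) = 0.024487
  f(a) × f(c) ≥ 0, new interval: [0.551562, 0.575625]
Iteration 6:
  c_6 = (0.551562 + 0.575625)/2 = 0.563594
  f(c_6) = f(0.563594) = 0.005566
  f(a) × f(c) ≥ 0, new interval: [0.563594, 0.575625]
Iteration 7:
  c_7 = (0.563594 + 0.575625)/2 = 0.569609
  f(c_7) = f(0.569609) = -0.003863
  f(a) × f(c) < 0, new interval: [0.563594, 0.569609]

After 7 iteration(s), the approximation is c_7 = 0.569609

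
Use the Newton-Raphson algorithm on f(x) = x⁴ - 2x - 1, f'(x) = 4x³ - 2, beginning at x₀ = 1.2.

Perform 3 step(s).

f(x) = x⁴ - 2x - 1
f'(x) = 4x³ - 2
x₀ = 1.2

Newton-Raphson formula: x_{n+1} = x_n - f(x_n)/f'(x_n)

Iteration 1:
  f(1.200000) = -1.326400
  f'(1.200000) = 4.912000
  x_1 = 1.200000 - (-1.326400)/4.912000 = 1.470033
Iteration 2:
  f(1.470033) = 0.729838
  f'(1.470033) = 10.706937
  x_2 = 1.470033 - 0.729838/10.706937 = 1.401868
Iteration 3:
  f(1.401868) = 0.058405
  f'(1.401868) = 9.019986
  x_3 = 1.401868 - 0.058405/9.019986 = 1.395393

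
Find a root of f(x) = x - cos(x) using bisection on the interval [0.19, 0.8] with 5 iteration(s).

f(x) = x - cos(x)
Initial interval: [0.19, 0.8]

Iteration 1:
  c_1 = (0.190000 + 0.800000)/2 = 0.495000
  f(c_1) = f(0.495000) = -0.384969
  f(a) × f(c) ≥ 0, new interval: [0.495000, 0.800000]
Iteration 2:
  c_2 = (0.495000 + 0.800000)/2 = 0.647500
  f(c_2) = f(0.647500) = -0.150094
  f(a) × f(c) ≥ 0, new interval: [0.647500, 0.800000]
Iteration 3:
  c_3 = (0.647500 + 0.800000)/2 = 0.723750
  f(c_3) = f(0.723750) = -0.025578
  f(a) × f(c) ≥ 0, new interval: [0.723750, 0.800000]
Iteration 4:
  c_4 = (0.723750 + 0.800000)/2 = 0.761875
  f(c_4) = f(0.761875) = 0.038332
  f(a) × f(c) < 0, new interval: [0.723750, 0.761875]
Iteration 5:
  c_5 = (0.723750 + 0.761875)/2 = 0.742813
  f(c_5) = f(0.742813) = 0.006243
  f(a) × f(c) < 0, new interval: [0.723750, 0.742813]

After 5 iteration(s), the approximation is c_5 = 0.742813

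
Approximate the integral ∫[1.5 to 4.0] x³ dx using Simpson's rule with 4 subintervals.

f(x) = x³
a = 1.5, b = 4.0, n = 4
h = (b - a)/n = 0.625000

Simpson's rule: (h/3)[f(x₀) + 4f(x₁) + 2f(x₂) + ... + f(xₙ)]

x_0 = 1.5000, f(x_0) = 3.375000, coefficient = 1
x_1 = 2.1250, f(x_1) = 9.595703, coefficient = 4
x_2 = 2.7500, f(x_2) = 20.796875, coefficient = 2
x_3 = 3.3750, f(x_3) = 38.443359, coefficient = 4
x_4 = 4.0000, f(x_4) = 64.000000, coefficient = 1

I ≈ (0.625000/3) × 301.125000 = 62.734375
Exact value: 62.734375
Error: 0.000000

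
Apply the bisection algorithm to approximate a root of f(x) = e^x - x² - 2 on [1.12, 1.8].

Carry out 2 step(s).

f(x) = e^x - x² - 2
Initial interval: [1.12, 1.8]

Iteration 1:
  c_1 = (1.120000 + 1.800000)/2 = 1.460000
  f(c_1) = f(1.460000) = 0.174360
  f(a) × f(c) < 0, new interval: [1.120000, 1.460000]
Iteration 2:
  c_2 = (1.120000 + 1.460000)/2 = 1.290000
  f(c_2) = f(1.290000) = -0.031313
  f(a) × f(c) ≥ 0, new interval: [1.290000, 1.460000]

After 2 iteration(s), the approximation is c_2 = 1.290000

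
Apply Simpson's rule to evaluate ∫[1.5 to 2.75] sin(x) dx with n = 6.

f(x) = sin(x)
a = 1.5, b = 2.75, n = 6
h = (b - a)/n = 0.208333

Simpson's rule: (h/3)[f(x₀) + 4f(x₁) + 2f(x₂) + ... + f(xₙ)]

x_0 = 1.5000, f(x_0) = 0.997495, coefficient = 1
x_1 = 1.7083, f(x_1) = 0.990557, coefficient = 4
x_2 = 1.9167, f(x_2) = 0.940781, coefficient = 2
x_3 = 2.1250, f(x_3) = 0.850320, coefficient = 4
x_4 = 2.3333, f(x_4) = 0.723086, coefficient = 2
x_5 = 2.5417, f(x_5) = 0.564581, coefficient = 4
x_6 = 2.7500, f(x_6) = 0.381661, coefficient = 1

I ≈ (0.208333/3) × 14.328721 = 0.995050
Exact value: 0.995040
Error: 0.000010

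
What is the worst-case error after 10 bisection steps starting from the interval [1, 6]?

Bisection error bound: |error| ≤ (b-a)/2^n
|error| ≤ (6 - 1)/2^10 = 5/2^10
|error| ≤ 0.0048828125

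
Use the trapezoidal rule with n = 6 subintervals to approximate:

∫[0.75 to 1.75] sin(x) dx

f(x) = sin(x)
a = 0.75, b = 1.75, n = 6
h = (b - a)/n = 0.166667

Trapezoidal rule: (h/2)[f(x₀) + 2f(x₁) + 2f(x₂) + ... + f(xₙ)]

x_0 = 0.7500, f(x_0) = 0.681639, coefficient = 1
x_1 = 0.9167, f(x_1) = 0.793578, coefficient = 2
x_2 = 1.0833, f(x_2) = 0.883524, coefficient = 2
x_3 = 1.2500, f(x_3) = 0.948985, coefficient = 2
x_4 = 1.4167, f(x_4) = 0.988146, coefficient = 2
x_5 = 1.5833, f(x_5) = 0.999921, coefficient = 2
x_6 = 1.7500, f(x_6) = 0.983986, coefficient = 1

I ≈ (0.166667/2) × 10.893931 = 0.907828
Exact value: 0.909935
Error: 0.002107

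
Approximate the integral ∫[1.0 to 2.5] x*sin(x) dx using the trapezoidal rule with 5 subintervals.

f(x) = x*sin(x)
a = 1.0, b = 2.5, n = 5
h = (b - a)/n = 0.300000

Trapezoidal rule: (h/2)[f(x₀) + 2f(x₁) + 2f(x₂) + ... + f(xₙ)]

x_0 = 1.0000, f(x_0) = 0.841471, coefficient = 1
x_1 = 1.3000, f(x_1) = 1.252626, coefficient = 2
x_2 = 1.6000, f(x_2) = 1.599318, coefficient = 2
x_3 = 1.9000, f(x_3) = 1.797970, coefficient = 2
x_4 = 2.2000, f(x_4) = 1.778692, coefficient = 2
x_5 = 2.5000, f(x_5) = 1.496180, coefficient = 1

I ≈ (0.300000/2) × 15.194863 = 2.279229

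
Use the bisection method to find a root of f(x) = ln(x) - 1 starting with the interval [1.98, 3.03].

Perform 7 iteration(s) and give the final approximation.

f(x) = ln(x) - 1
Initial interval: [1.98, 3.03]

Iteration 1:
  c_1 = (1.980000 + 3.030000)/2 = 2.505000
  f(c_1) = f(2.505000) = -0.081711
  f(a) × f(c) ≥ 0, new interval: [2.505000, 3.030000]
Iteration 2:
  c_2 = (2.505000 + 3.030000)/2 = 2.767500
  f(c_2) = f(2.767500) = 0.017944
  f(a) × f(c) < 0, new interval: [2.505000, 2.767500]
Iteration 3:
  c_3 = (2.505000 + 2.767500)/2 = 2.636250
  f(c_3) = f(2.636250) = -0.030643
  f(a) × f(c) ≥ 0, new interval: [2.636250, 2.767500]
Iteration 4:
  c_4 = (2.636250 + 2.767500)/2 = 2.701875
  f(c_4) = f(2.701875) = -0.006054
  f(a) × f(c) ≥ 0, new interval: [2.701875, 2.767500]
Iteration 5:
  c_5 = (2.701875 + 2.767500)/2 = 2.734688
  f(c_5) = f(2.734688) = 0.006017
  f(a) × f(c) < 0, new interval: [2.701875, 2.734688]
Iteration 6:
  c_6 = (2.701875 + 2.734688)/2 = 2.718281
  f(c_6) = f(2.718281) = 0.000000
  f(a) × f(c) ≥ 0, new interval: [2.718281, 2.734688]
Iteration 7:
  c_7 = (2.718281 + 2.734688)/2 = 2.726484
  f(c_7) = f(2.726484) = 0.003013
  f(a) × f(c) < 0, new interval: [2.718281, 2.726484]

After 7 iteration(s), the approximation is c_7 = 2.726484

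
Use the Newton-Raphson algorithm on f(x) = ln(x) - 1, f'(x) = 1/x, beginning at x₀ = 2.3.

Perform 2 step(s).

f(x) = ln(x) - 1
f'(x) = 1/x
x₀ = 2.3

Newton-Raphson formula: x_{n+1} = x_n - f(x_n)/f'(x_n)

Iteration 1:
  f(2.300000) = -0.167091
  f'(2.300000) = 0.434783
  x_1 = 2.300000 - (-0.167091)/0.434783 = 2.684309
Iteration 2:
  f(2.684309) = -0.012577
  f'(2.684309) = 0.372535
  x_2 = 2.684309 - (-0.012577)/0.372535 = 2.718069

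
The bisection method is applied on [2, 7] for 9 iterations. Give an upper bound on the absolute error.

Bisection error bound: |error| ≤ (b-a)/2^n
|error| ≤ (7 - 2)/2^9 = 5/2^9
|error| ≤ 0.0097656250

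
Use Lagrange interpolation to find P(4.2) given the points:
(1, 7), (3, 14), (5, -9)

Lagrange interpolation formula:
P(x) = Σ yᵢ × Lᵢ(x)
where Lᵢ(x) = Π_{j≠i} (x - xⱼ)/(xᵢ - xⱼ)

L_0(4.2) = (4.2 - 3)/(1 - 3) × (4.2 - 5)/(1 - 5) = -0.120000
L_1(4.2) = (4.2 - 1)/(3 - 1) × (4.2 - 5)/(3 - 5) = 0.640000
L_2(4.2) = (4.2 - 1)/(5 - 1) × (4.2 - 3)/(5 - 3) = 0.480000

P(4.2) = 7×L_0(4.2) + 14×L_1(4.2) + (-9)×L_2(4.2)
P(4.2) = 3.800000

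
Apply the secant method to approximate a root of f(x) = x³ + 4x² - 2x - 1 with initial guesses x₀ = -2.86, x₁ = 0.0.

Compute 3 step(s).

f(x) = x³ + 4x² - 2x - 1
x₀ = -2.86, x₁ = 0.0

Secant formula: x_{n+1} = x_n - f(x_n)(x_n - x_{n-1})/(f(x_n) - f(x_{n-1}))

Iteration 1:
  f(-2.860000) = 14.044744
  f(0.000000) = -1.000000
  x_2 = 0.000000 - (-1.000000)×(0.000000 - (-2.860000))/(-1.000000 - 14.044744)
       = -0.190100
Iteration 2:
  f(0.000000) = -1.000000
  f(-0.190100) = -0.482119
  x_3 = -0.190100 - (-0.482119)×(-0.190100 - 0.000000)/(-0.482119 - (-1.000000))
       = -0.367072
Iteration 3:
  f(-0.190100) = -0.482119
  f(-0.367072) = 0.223652
  x_4 = -0.367072 - 0.223652×(-0.367072 - (-0.190100))/(0.223652 - (-0.482119))
       = -0.310991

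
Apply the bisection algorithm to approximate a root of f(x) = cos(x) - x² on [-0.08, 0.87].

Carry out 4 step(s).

f(x) = cos(x) - x²
Initial interval: [-0.08, 0.87]

Iteration 1:
  c_1 = (-0.080000 + 0.870000)/2 = 0.395000
  f(c_1) = f(0.395000) = 0.766972
  f(a) × f(c) ≥ 0, new interval: [0.395000, 0.870000]
Iteration 2:
  c_2 = (0.395000 + 0.870000)/2 = 0.632500
  f(c_2) = f(0.632500) = 0.406496
  f(a) × f(c) ≥ 0, new interval: [0.632500, 0.870000]
Iteration 3:
  c_3 = (0.632500 + 0.870000)/2 = 0.751250
  f(c_3) = f(0.751250) = 0.166460
  f(a) × f(c) ≥ 0, new interval: [0.751250, 0.870000]
Iteration 4:
  c_4 = (0.751250 + 0.870000)/2 = 0.810625
  f(c_4) = f(0.810625) = 0.031933
  f(a) × f(c) ≥ 0, new interval: [0.810625, 0.870000]

After 4 iteration(s), the approximation is c_4 = 0.810625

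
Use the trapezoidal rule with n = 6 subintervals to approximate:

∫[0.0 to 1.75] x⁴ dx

f(x) = x⁴
a = 0.0, b = 1.75, n = 6
h = (b - a)/n = 0.291667

Trapezoidal rule: (h/2)[f(x₀) + 2f(x₁) + 2f(x₂) + ... + f(xₙ)]

x_0 = 0.0000, f(x_0) = 0.000000, coefficient = 1
x_1 = 0.2917, f(x_1) = 0.007237, coefficient = 2
x_2 = 0.5833, f(x_2) = 0.115789, coefficient = 2
x_3 = 0.8750, f(x_3) = 0.586182, coefficient = 2
x_4 = 1.1667, f(x_4) = 1.852623, coefficient = 2
x_5 = 1.4583, f(x_5) = 4.523006, coefficient = 2
x_6 = 1.7500, f(x_6) = 9.378906, coefficient = 1

I ≈ (0.291667/2) × 23.548581 = 3.434168
Exact value: 3.282617
Error: 0.151551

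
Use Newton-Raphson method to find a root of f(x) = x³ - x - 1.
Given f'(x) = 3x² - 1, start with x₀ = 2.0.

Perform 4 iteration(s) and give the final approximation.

f(x) = x³ - x - 1
f'(x) = 3x² - 1
x₀ = 2.0

Newton-Raphson formula: x_{n+1} = x_n - f(x_n)/f'(x_n)

Iteration 1:
  f(2.000000) = 5.000000
  f'(2.000000) = 11.000000
  x_1 = 2.000000 - 5.000000/11.000000 = 1.545455
Iteration 2:
  f(1.545455) = 1.145755
  f'(1.545455) = 6.165289
  x_2 = 1.545455 - 1.145755/6.165289 = 1.359615
Iteration 3:
  f(1.359615) = 0.153705
  f'(1.359615) = 4.545658
  x_3 = 1.359615 - 0.153705/4.545658 = 1.325801
Iteration 4:
  f(1.325801) = 0.004625
  f'(1.325801) = 4.273248
  x_4 = 1.325801 - 0.004625/4.273248 = 1.324719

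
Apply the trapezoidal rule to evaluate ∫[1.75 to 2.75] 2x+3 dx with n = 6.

f(x) = 2x+3
a = 1.75, b = 2.75, n = 6
h = (b - a)/n = 0.166667

Trapezoidal rule: (h/2)[f(x₀) + 2f(x₁) + 2f(x₂) + ... + f(xₙ)]

x_0 = 1.7500, f(x_0) = 6.500000, coefficient = 1
x_1 = 1.9167, f(x_1) = 6.833333, coefficient = 2
x_2 = 2.0833, f(x_2) = 7.166667, coefficient = 2
x_3 = 2.2500, f(x_3) = 7.500000, coefficient = 2
x_4 = 2.4167, f(x_4) = 7.833333, coefficient = 2
x_5 = 2.5833, f(x_5) = 8.166667, coefficient = 2
x_6 = 2.7500, f(x_6) = 8.500000, coefficient = 1

I ≈ (0.166667/2) × 90.000000 = 7.500000
Exact value: 7.500000
Error: 0.000000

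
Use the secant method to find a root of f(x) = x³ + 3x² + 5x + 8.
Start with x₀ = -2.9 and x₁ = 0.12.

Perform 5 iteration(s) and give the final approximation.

f(x) = x³ + 3x² + 5x + 8
x₀ = -2.9, x₁ = 0.12

Secant formula: x_{n+1} = x_n - f(x_n)(x_n - x_{n-1})/(f(x_n) - f(x_{n-1}))

Iteration 1:
  f(-2.900000) = -5.659000
  f(0.120000) = 8.644928
  x_2 = 0.120000 - 8.644928×(0.120000 - (-2.900000))/(8.644928 - (-5.659000))
       = -1.705211
Iteration 2:
  f(0.120000) = 8.644928
  f(-1.705211) = 3.238862
  x_3 = -1.705211 - 3.238862×(-1.705211 - 0.120000)/(3.238862 - 8.644928)
       = -2.798724
Iteration 3:
  f(-1.705211) = 3.238862
  f(-2.798724) = -4.417053
  x_4 = -2.798724 - (-4.417053)×(-2.798724 - (-1.705211))/(-4.417053 - 3.238862)
       = -2.167825
Iteration 4:
  f(-2.798724) = -4.417053
  f(-2.167825) = 1.071651
  x_5 = -2.167825 - 1.071651×(-2.167825 - (-2.798724))/(1.071651 - (-4.417053))
       = -2.291006
Iteration 5:
  f(-2.167825) = 1.071651
  f(-2.291006) = 0.266272
  x_6 = -2.291006 - 0.266272×(-2.291006 - (-2.167825))/(0.266272 - 1.071651)
       = -2.331732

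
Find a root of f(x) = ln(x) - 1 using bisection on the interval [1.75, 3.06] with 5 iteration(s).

f(x) = ln(x) - 1
Initial interval: [1.75, 3.06]

Iteration 1:
  c_1 = (1.750000 + 3.060000)/2 = 2.405000
  f(c_1) = f(2.405000) = -0.122450
  f(a) × f(c) ≥ 0, new interval: [2.405000, 3.060000]
Iteration 2:
  c_2 = (2.405000 + 3.060000)/2 = 2.732500
  f(c_2) = f(2.732500) = 0.005217
  f(a) × f(c) < 0, new interval: [2.405000, 2.732500]
Iteration 3:
  c_3 = (2.405000 + 2.732500)/2 = 2.568750
  f(c_3) = f(2.568750) = -0.056581
  f(a) × f(c) ≥ 0, new interval: [2.568750, 2.732500]
Iteration 4:
  c_4 = (2.568750 + 2.732500)/2 = 2.650625
  f(c_4) = f(2.650625) = -0.025205
  f(a) × f(c) ≥ 0, new interval: [2.650625, 2.732500]
Iteration 5:
  c_5 = (2.650625 + 2.732500)/2 = 2.691562
  f(c_5) = f(2.691562) = -0.009878
  f(a) × f(c) ≥ 0, new interval: [2.691562, 2.732500]

After 5 iteration(s), the approximation is c_5 = 2.691562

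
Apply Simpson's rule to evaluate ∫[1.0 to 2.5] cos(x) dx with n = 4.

f(x) = cos(x)
a = 1.0, b = 2.5, n = 4
h = (b - a)/n = 0.375000

Simpson's rule: (h/3)[f(x₀) + 4f(x₁) + 2f(x₂) + ... + f(xₙ)]

x_0 = 1.0000, f(x_0) = 0.540302, coefficient = 1
x_1 = 1.3750, f(x_1) = 0.194548, coefficient = 4
x_2 = 1.7500, f(x_2) = -0.178246, coefficient = 2
x_3 = 2.1250, f(x_3) = -0.526266, coefficient = 4
x_4 = 2.5000, f(x_4) = -0.801144, coefficient = 1

I ≈ (0.375000/3) × -1.944208 = -0.243026
Exact value: -0.242999
Error: 0.000027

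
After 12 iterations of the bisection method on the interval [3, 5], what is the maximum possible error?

Bisection error bound: |error| ≤ (b-a)/2^n
|error| ≤ (5 - 3)/2^12 = 2/2^12
|error| ≤ 0.0004882812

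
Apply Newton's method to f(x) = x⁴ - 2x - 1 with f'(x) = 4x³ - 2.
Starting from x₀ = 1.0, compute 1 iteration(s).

f(x) = x⁴ - 2x - 1
f'(x) = 4x³ - 2
x₀ = 1.0

Newton-Raphson formula: x_{n+1} = x_n - f(x_n)/f'(x_n)

Iteration 1:
  f(1.000000) = -2.000000
  f'(1.000000) = 2.000000
  x_1 = 1.000000 - (-2.000000)/2.000000 = 2.000000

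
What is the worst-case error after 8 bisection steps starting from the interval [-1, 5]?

Bisection error bound: |error| ≤ (b-a)/2^n
|error| ≤ (5 - (-1))/2^8 = 6/2^8
|error| ≤ 0.0234375000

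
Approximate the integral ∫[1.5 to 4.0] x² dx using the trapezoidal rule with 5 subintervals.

f(x) = x²
a = 1.5, b = 4.0, n = 5
h = (b - a)/n = 0.500000

Trapezoidal rule: (h/2)[f(x₀) + 2f(x₁) + 2f(x₂) + ... + f(xₙ)]

x_0 = 1.5000, f(x_0) = 2.250000, coefficient = 1
x_1 = 2.0000, f(x_1) = 4.000000, coefficient = 2
x_2 = 2.5000, f(x_2) = 6.250000, coefficient = 2
x_3 = 3.0000, f(x_3) = 9.000000, coefficient = 2
x_4 = 3.5000, f(x_4) = 12.250000, coefficient = 2
x_5 = 4.0000, f(x_5) = 16.000000, coefficient = 1

I ≈ (0.500000/2) × 81.250000 = 20.312500
Exact value: 20.208333
Error: 0.104167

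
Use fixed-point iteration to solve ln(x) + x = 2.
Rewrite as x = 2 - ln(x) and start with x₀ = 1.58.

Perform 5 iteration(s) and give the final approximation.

Equation: ln(x) + x = 2
Fixed-point form: x = 2 - ln(x)
x₀ = 1.58

x_1 = g(1.580000) = 1.542575
x_2 = g(1.542575) = 1.566547
x_3 = g(1.566547) = 1.551126
x_4 = g(1.551126) = 1.561019
x_5 = g(1.561019) = 1.554661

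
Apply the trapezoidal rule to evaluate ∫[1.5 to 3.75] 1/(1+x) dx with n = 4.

f(x) = 1/(1+x)
a = 1.5, b = 3.75, n = 4
h = (b - a)/n = 0.562500

Trapezoidal rule: (h/2)[f(x₀) + 2f(x₁) + 2f(x₂) + ... + f(xₙ)]

x_0 = 1.5000, f(x_0) = 0.400000, coefficient = 1
x_1 = 2.0625, f(x_1) = 0.326531, coefficient = 2
x_2 = 2.6250, f(x_2) = 0.275862, coefficient = 2
x_3 = 3.1875, f(x_3) = 0.238806, coefficient = 2
x_4 = 3.7500, f(x_4) = 0.210526, coefficient = 1

I ≈ (0.562500/2) × 2.292924 = 0.644885
Exact value: 0.641854
Error: 0.003031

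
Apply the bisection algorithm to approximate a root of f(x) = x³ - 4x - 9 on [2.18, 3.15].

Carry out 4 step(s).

f(x) = x³ - 4x - 9
Initial interval: [2.18, 3.15]

Iteration 1:
  c_1 = (2.180000 + 3.150000)/2 = 2.665000
  f(c_1) = f(2.665000) = -0.732570
  f(a) × f(c) ≥ 0, new interval: [2.665000, 3.150000]
Iteration 2:
  c_2 = (2.665000 + 3.150000)/2 = 2.907500
  f(c_2) = f(2.907500) = 3.948715
  f(a) × f(c) < 0, new interval: [2.665000, 2.907500]
Iteration 3:
  c_3 = (2.665000 + 2.907500)/2 = 2.786250
  f(c_3) = f(2.786250) = 1.485186
  f(a) × f(c) < 0, new interval: [2.665000, 2.786250]
Iteration 4:
  c_4 = (2.665000 + 2.786250)/2 = 2.725625
  f(c_4) = f(2.725625) = 0.346254
  f(a) × f(c) < 0, new interval: [2.665000, 2.725625]

After 4 iteration(s), the approximation is c_4 = 2.725625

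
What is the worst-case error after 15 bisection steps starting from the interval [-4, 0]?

Bisection error bound: |error| ≤ (b-a)/2^n
|error| ≤ (0 - (-4))/2^15 = 4/2^15
|error| ≤ 0.0001220703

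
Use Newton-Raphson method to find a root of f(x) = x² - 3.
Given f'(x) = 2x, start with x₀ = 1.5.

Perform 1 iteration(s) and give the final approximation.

f(x) = x² - 3
f'(x) = 2x
x₀ = 1.5

Newton-Raphson formula: x_{n+1} = x_n - f(x_n)/f'(x_n)

Iteration 1:
  f(1.500000) = -0.750000
  f'(1.500000) = 3.000000
  x_1 = 1.500000 - (-0.750000)/3.000000 = 1.750000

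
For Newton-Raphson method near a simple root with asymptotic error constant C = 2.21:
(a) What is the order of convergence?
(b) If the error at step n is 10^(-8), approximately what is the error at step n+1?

(a) Newton-Raphson has quadratic (order 2) convergence near simple roots.
    This means |e_{n+1}| ≈ C|e_n|².

(b) With |e_n| = 10^(-8) and C = 2.21:
    |e_{n+1}| ≈ 2.21 × (10^(-8))² = 2.21 × 10^(-16)

(a) 2 (quadratic); (b) |e_{n+1}| ≈ 2.210e-16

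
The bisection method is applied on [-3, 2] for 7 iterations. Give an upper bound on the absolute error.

Bisection error bound: |error| ≤ (b-a)/2^n
|error| ≤ (2 - (-3))/2^7 = 5/2^7
|error| ≤ 0.0390625000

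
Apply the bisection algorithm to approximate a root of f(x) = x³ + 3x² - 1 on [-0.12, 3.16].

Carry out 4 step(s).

f(x) = x³ + 3x² - 1
Initial interval: [-0.12, 3.16]

Iteration 1:
  c_1 = (-0.120000 + 3.160000)/2 = 1.520000
  f(c_1) = f(1.520000) = 9.443008
  f(a) × f(c) < 0, new interval: [-0.120000, 1.520000]
Iteration 2:
  c_2 = (-0.120000 + 1.520000)/2 = 0.700000
  f(c_2) = f(0.700000) = 0.813000
  f(a) × f(c) < 0, new interval: [-0.120000, 0.700000]
Iteration 3:
  c_3 = (-0.120000 + 0.700000)/2 = 0.290000
  f(c_3) = f(0.290000) = -0.723311
  f(a) × f(c) ≥ 0, new interval: [0.290000, 0.700000]
Iteration 4:
  c_4 = (0.290000 + 0.700000)/2 = 0.495000
  f(c_4) = f(0.495000) = -0.143638
  f(a) × f(c) ≥ 0, new interval: [0.495000, 0.700000]

After 4 iteration(s), the approximation is c_4 = 0.495000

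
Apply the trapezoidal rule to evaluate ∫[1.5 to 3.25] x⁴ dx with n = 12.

f(x) = x⁴
a = 1.5, b = 3.25, n = 12
h = (b - a)/n = 0.145833

Trapezoidal rule: (h/2)[f(x₀) + 2f(x₁) + 2f(x₂) + ... + f(xₙ)]

x_0 = 1.5000, f(x_0) = 5.062500, coefficient = 1
x_1 = 1.6458, f(x_1) = 7.337421, coefficient = 2
x_2 = 1.7917, f(x_2) = 10.304546, coefficient = 2
x_3 = 1.9375, f(x_3) = 14.091812, coefficient = 2
x_4 = 2.0833, f(x_4) = 18.838011, coefficient = 2
x_5 = 2.2292, f(x_5) = 24.692790, coefficient = 2
x_6 = 2.3750, f(x_6) = 31.816650, coefficient = 2
x_7 = 2.5208, f(x_7) = 40.380950, coefficient = 2
x_8 = 2.6667, f(x_8) = 50.567901, coefficient = 2
x_9 = 2.8125, f(x_9) = 62.570572, coefficient = 2
x_10 = 2.9583, f(x_10) = 76.592885, coefficient = 2
x_11 = 3.1042, f(x_11) = 92.849619, coefficient = 2
x_12 = 3.2500, f(x_12) = 111.566406, coefficient = 1

I ≈ (0.145833/2) × 976.715220 = 71.218818
Exact value: 70.999414
Error: 0.219404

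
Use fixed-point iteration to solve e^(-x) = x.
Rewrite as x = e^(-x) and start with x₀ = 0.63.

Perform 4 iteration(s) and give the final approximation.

Equation: e^(-x) = x
Fixed-point form: x = e^(-x)
x₀ = 0.63

x_1 = g(0.630000) = 0.532592
x_2 = g(0.532592) = 0.587081
x_3 = g(0.587081) = 0.555948
x_4 = g(0.555948) = 0.573529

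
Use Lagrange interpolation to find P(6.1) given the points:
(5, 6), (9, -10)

Lagrange interpolation formula:
P(x) = Σ yᵢ × Lᵢ(x)
where Lᵢ(x) = Π_{j≠i} (x - xⱼ)/(xᵢ - xⱼ)

L_0(6.1) = (6.1 - 9)/(5 - 9) = 0.725000
L_1(6.1) = (6.1 - 5)/(9 - 5) = 0.275000

P(6.1) = 6×L_0(6.1) + (-10)×L_1(6.1)
P(6.1) = 1.600000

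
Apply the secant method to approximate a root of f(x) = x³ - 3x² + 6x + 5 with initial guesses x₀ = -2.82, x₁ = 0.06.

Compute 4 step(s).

f(x) = x³ - 3x² + 6x + 5
x₀ = -2.82, x₁ = 0.06

Secant formula: x_{n+1} = x_n - f(x_n)(x_n - x_{n-1})/(f(x_n) - f(x_{n-1}))

Iteration 1:
  f(-2.820000) = -58.202968
  f(0.060000) = 5.349416
  x_2 = 0.060000 - 5.349416×(0.060000 - (-2.820000))/(5.349416 - (-58.202968))
       = -0.182419
Iteration 2:
  f(0.060000) = 5.349416
  f(-0.182419) = 3.799584
  x_3 = -0.182419 - 3.799584×(-0.182419 - 0.060000)/(3.799584 - 5.349416)
       = -0.776737
Iteration 3:
  f(-0.182419) = 3.799584
  f(-0.776737) = -1.939001
  x_4 = -0.776737 - (-1.939001)×(-0.776737 - (-0.182419))/(-1.939001 - 3.799584)
       = -0.575924
Iteration 4:
  f(-0.776737) = -1.939001
  f(-0.575924) = 0.358366
  x_5 = -0.575924 - 0.358366×(-0.575924 - (-0.776737))/(0.358366 - (-1.939001))
       = -0.607249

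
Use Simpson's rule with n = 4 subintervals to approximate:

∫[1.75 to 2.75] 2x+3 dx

f(x) = 2x+3
a = 1.75, b = 2.75, n = 4
h = (b - a)/n = 0.250000

Simpson's rule: (h/3)[f(x₀) + 4f(x₁) + 2f(x₂) + ... + f(xₙ)]

x_0 = 1.7500, f(x_0) = 6.500000, coefficient = 1
x_1 = 2.0000, f(x_1) = 7.000000, coefficient = 4
x_2 = 2.2500, f(x_2) = 7.500000, coefficient = 2
x_3 = 2.5000, f(x_3) = 8.000000, coefficient = 4
x_4 = 2.7500, f(x_4) = 8.500000, coefficient = 1

I ≈ (0.250000/3) × 90.000000 = 7.500000
Exact value: 7.500000
Error: 0.000000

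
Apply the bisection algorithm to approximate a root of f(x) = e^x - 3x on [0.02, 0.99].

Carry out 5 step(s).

f(x) = e^x - 3x
Initial interval: [0.02, 0.99]

Iteration 1:
  c_1 = (0.020000 + 0.990000)/2 = 0.505000
  f(c_1) = f(0.505000) = 0.141986
  f(a) × f(c) ≥ 0, new interval: [0.505000, 0.990000]
Iteration 2:
  c_2 = (0.505000 + 0.990000)/2 = 0.747500
  f(c_2) = f(0.747500) = -0.130786
  f(a) × f(c) < 0, new interval: [0.505000, 0.747500]
Iteration 3:
  c_3 = (0.505000 + 0.747500)/2 = 0.626250
  f(c_3) = f(0.626250) = -0.008167
  f(a) × f(c) < 0, new interval: [0.505000, 0.626250]
Iteration 4:
  c_4 = (0.505000 + 0.626250)/2 = 0.565625
  f(c_4) = f(0.565625) = 0.063673
  f(a) × f(c) ≥ 0, new interval: [0.565625, 0.626250]
Iteration 5:
  c_5 = (0.565625 + 0.626250)/2 = 0.595938
  f(c_5) = f(0.595938) = 0.026919
  f(a) × f(c) ≥ 0, new interval: [0.595938, 0.626250]

After 5 iteration(s), the approximation is c_5 = 0.595938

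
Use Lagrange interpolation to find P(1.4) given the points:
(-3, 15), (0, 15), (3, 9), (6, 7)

Lagrange interpolation formula:
P(x) = Σ yᵢ × Lᵢ(x)
where Lᵢ(x) = Π_{j≠i} (x - xⱼ)/(xᵢ - xⱼ)

L_0(1.4) = (1.4 - 0)/(-3 - 0) × (1.4 - 3)/(-3 - 3) × (1.4 - 6)/(-3 - 6) = -0.063605
L_1(1.4) = (1.4 - (-3))/(0 - (-3)) × (1.4 - 3)/(0 - 3) × (1.4 - 6)/(0 - 6) = 0.599704
L_2(1.4) = (1.4 - (-3))/(3 - (-3)) × (1.4 - 0)/(3 - 0) × (1.4 - 6)/(3 - 6) = 0.524741
L_3(1.4) = (1.4 - (-3))/(6 - (-3)) × (1.4 - 0)/(6 - 0) × (1.4 - 3)/(6 - 3) = -0.060840

P(1.4) = 15×L_0(1.4) + 15×L_1(1.4) + 9×L_2(1.4) + 7×L_3(1.4)
P(1.4) = 12.338272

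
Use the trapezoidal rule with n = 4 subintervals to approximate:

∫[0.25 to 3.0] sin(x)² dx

f(x) = sin(x)²
a = 0.25, b = 3.0, n = 4
h = (b - a)/n = 0.687500

Trapezoidal rule: (h/2)[f(x₀) + 2f(x₁) + 2f(x₂) + ... + f(xₙ)]

x_0 = 0.2500, f(x_0) = 0.061209, coefficient = 1
x_1 = 0.9375, f(x_1) = 0.649767, coefficient = 2
x_2 = 1.6250, f(x_2) = 0.997065, coefficient = 2
x_3 = 2.3125, f(x_3) = 0.543639, coefficient = 2
x_4 = 3.0000, f(x_4) = 0.019915, coefficient = 1

I ≈ (0.687500/2) × 4.462065 = 1.533835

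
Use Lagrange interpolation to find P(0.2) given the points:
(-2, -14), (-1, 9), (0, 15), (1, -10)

Lagrange interpolation formula:
P(x) = Σ yᵢ × Lᵢ(x)
where Lᵢ(x) = Π_{j≠i} (x - xⱼ)/(xᵢ - xⱼ)

L_0(0.2) = (0.2 - (-1))/(-2 - (-1)) × (0.2 - 0)/(-2 - 0) × (0.2 - 1)/(-2 - 1) = 0.032000
L_1(0.2) = (0.2 - (-2))/(-1 - (-2)) × (0.2 - 0)/(-1 - 0) × (0.2 - 1)/(-1 - 1) = -0.176000
L_2(0.2) = (0.2 - (-2))/(0 - (-2)) × (0.2 - (-1))/(0 - (-1)) × (0.2 - 1)/(0 - 1) = 1.056000
L_3(0.2) = (0.2 - (-2))/(1 - (-2)) × (0.2 - (-1))/(1 - (-1)) × (0.2 - 0)/(1 - 0) = 0.088000

P(0.2) = (-14)×L_0(0.2) + 9×L_1(0.2) + 15×L_2(0.2) + (-10)×L_3(0.2)
P(0.2) = 12.928000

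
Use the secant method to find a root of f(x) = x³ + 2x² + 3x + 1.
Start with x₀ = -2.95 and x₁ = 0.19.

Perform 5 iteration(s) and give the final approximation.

f(x) = x³ + 2x² + 3x + 1
x₀ = -2.95, x₁ = 0.19

Secant formula: x_{n+1} = x_n - f(x_n)(x_n - x_{n-1})/(f(x_n) - f(x_{n-1}))

Iteration 1:
  f(-2.950000) = -16.117375
  f(0.190000) = 1.649059
  x_2 = 0.190000 - 1.649059×(0.190000 - (-2.950000))/(1.649059 - (-16.117375))
       = -0.101451
Iteration 2:
  f(0.190000) = 1.649059
  f(-0.101451) = 0.715187
  x_3 = -0.101451 - 0.715187×(-0.101451 - 0.190000)/(0.715187 - 1.649059)
       = -0.324653
Iteration 3:
  f(-0.101451) = 0.715187
  f(-0.324653) = 0.202622
  x_4 = -0.324653 - 0.202622×(-0.324653 - (-0.101451))/(0.202622 - 0.715187)
       = -0.412887
Iteration 4:
  f(-0.324653) = 0.202622
  f(-0.412887) = 0.031904
  x_5 = -0.412887 - 0.031904×(-0.412887 - (-0.324653))/(0.031904 - 0.202622)
       = -0.429376
Iteration 5:
  f(-0.412887) = 0.031904
  f(-0.429376) = 0.001439
  x_6 = -0.429376 - 0.001439×(-0.429376 - (-0.412887))/(0.001439 - 0.031904)
       = -0.430154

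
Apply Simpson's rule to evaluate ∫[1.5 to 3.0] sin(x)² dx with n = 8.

f(x) = sin(x)²
a = 1.5, b = 3.0, n = 8
h = (b - a)/n = 0.187500

Simpson's rule: (h/3)[f(x₀) + 4f(x₁) + 2f(x₂) + ... + f(xₙ)]

x_0 = 1.5000, f(x_0) = 0.994996, coefficient = 1
x_1 = 1.6875, f(x_1) = 0.986442, coefficient = 4
x_2 = 1.8750, f(x_2) = 0.910280, coefficient = 2
x_3 = 2.0625, f(x_3) = 0.777095, coefficient = 4
x_4 = 2.2500, f(x_4) = 0.605398, coefficient = 2
x_5 = 2.4375, f(x_5) = 0.419052, coefficient = 4
x_6 = 2.6250, f(x_6) = 0.243957, coefficient = 2
x_7 = 2.8125, f(x_7) = 0.104448, coefficient = 4
x_8 = 3.0000, f(x_8) = 0.019915, coefficient = 1

I ≈ (0.187500/3) × 13.682330 = 0.855146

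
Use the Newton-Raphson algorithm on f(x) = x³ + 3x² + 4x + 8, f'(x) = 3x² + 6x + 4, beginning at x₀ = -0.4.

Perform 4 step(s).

f(x) = x³ + 3x² + 4x + 8
f'(x) = 3x² + 6x + 4
x₀ = -0.4

Newton-Raphson formula: x_{n+1} = x_n - f(x_n)/f'(x_n)

Iteration 1:
  f(-0.400000) = 6.816000
  f'(-0.400000) = 2.080000
  x_1 = -0.400000 - 6.816000/2.080000 = -3.676923
Iteration 2:
  f(-3.676923) = -15.859532
  f'(-3.676923) = 22.497751
  x_2 = -3.676923 - (-15.859532)/22.497751 = -2.971985
Iteration 3:
  f(-2.971985) = -3.640486
  f'(-2.971985) = 12.666169
  x_3 = -2.971985 - (-3.640486)/12.666169 = -2.684566
Iteration 4:
  f(-2.684566) = -0.464969
  f'(-2.684566) = 9.513292
  x_4 = -2.684566 - (-0.464969)/9.513292 = -2.635691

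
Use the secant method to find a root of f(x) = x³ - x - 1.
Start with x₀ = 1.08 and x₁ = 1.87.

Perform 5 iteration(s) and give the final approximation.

f(x) = x³ - x - 1
x₀ = 1.08, x₁ = 1.87

Secant formula: x_{n+1} = x_n - f(x_n)(x_n - x_{n-1})/(f(x_n) - f(x_{n-1}))

Iteration 1:
  f(1.080000) = -0.820288
  f(1.870000) = 3.669203
  x_2 = 1.870000 - 3.669203×(1.870000 - 1.080000)/(3.669203 - (-0.820288))
       = 1.224343
Iteration 2:
  f(1.870000) = 3.669203
  f(1.224343) = -0.389033
  x_3 = 1.224343 - (-0.389033)×(1.224343 - 1.870000)/(-0.389033 - 3.669203)
       = 1.286238
Iteration 3:
  f(1.224343) = -0.389033
  f(1.286238) = -0.158277
  x_4 = 1.286238 - (-0.158277)×(1.286238 - 1.224343)/(-0.158277 - (-0.389033))
       = 1.328691
Iteration 4:
  f(1.286238) = -0.158277
  f(1.328691) = 0.017008
  x_5 = 1.328691 - 0.017008×(1.328691 - 1.286238)/(0.017008 - (-0.158277))
       = 1.324572
Iteration 5:
  f(1.328691) = 0.017008
  f(1.324572) = -0.000622
  x_6 = 1.324572 - (-0.000622)×(1.324572 - 1.328691)/(-0.000622 - 0.017008)
       = 1.324717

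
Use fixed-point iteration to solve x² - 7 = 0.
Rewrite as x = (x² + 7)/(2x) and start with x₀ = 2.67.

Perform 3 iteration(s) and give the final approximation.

Equation: x² - 7 = 0
Fixed-point form: x = (x² + 7)/(2x)
x₀ = 2.67

x_1 = g(2.670000) = 2.645861
x_2 = g(2.645861) = 2.645751
x_3 = g(2.645751) = 2.645751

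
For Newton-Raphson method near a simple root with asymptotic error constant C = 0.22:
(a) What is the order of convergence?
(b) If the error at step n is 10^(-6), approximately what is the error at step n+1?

(a) Newton-Raphson has quadratic (order 2) convergence near simple roots.
    This means |e_{n+1}| ≈ C|e_n|².

(b) With |e_n| = 10^(-6) and C = 0.22:
    |e_{n+1}| ≈ 0.22 × (10^(-6))² = 0.22 × 10^(-12)

(a) 2 (quadratic); (b) |e_{n+1}| ≈ 2.200e-13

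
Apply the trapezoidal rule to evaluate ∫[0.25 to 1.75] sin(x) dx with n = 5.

f(x) = sin(x)
a = 0.25, b = 1.75, n = 5
h = (b - a)/n = 0.300000

Trapezoidal rule: (h/2)[f(x₀) + 2f(x₁) + 2f(x₂) + ... + f(xₙ)]

x_0 = 0.2500, f(x_0) = 0.247404, coefficient = 1
x_1 = 0.5500, f(x_1) = 0.522687, coefficient = 2
x_2 = 0.8500, f(x_2) = 0.751280, coefficient = 2
x_3 = 1.1500, f(x_3) = 0.912764, coefficient = 2
x_4 = 1.4500, f(x_4) = 0.992713, coefficient = 2
x_5 = 1.7500, f(x_5) = 0.983986, coefficient = 1

I ≈ (0.300000/2) × 7.590279 = 1.138542
Exact value: 1.147158
Error: 0.008617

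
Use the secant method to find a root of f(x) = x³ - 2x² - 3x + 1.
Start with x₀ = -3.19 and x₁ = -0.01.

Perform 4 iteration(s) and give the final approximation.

f(x) = x³ - 2x² - 3x + 1
x₀ = -3.19, x₁ = -0.01

Secant formula: x_{n+1} = x_n - f(x_n)(x_n - x_{n-1})/(f(x_n) - f(x_{n-1}))

Iteration 1:
  f(-3.190000) = -42.243959
  f(-0.010000) = 1.029799
  x_2 = -0.010000 - 1.029799×(-0.010000 - (-3.190000))/(1.029799 - (-42.243959))
       = -0.085675
Iteration 2:
  f(-0.010000) = 1.029799
  f(-0.085675) = 1.241717
  x_3 = -0.085675 - 1.241717×(-0.085675 - (-0.010000))/(1.241717 - 1.029799)
       = 0.357739
Iteration 3:
  f(-0.085675) = 1.241717
  f(0.357739) = -0.283389
  x_4 = 0.357739 - (-0.283389)×(0.357739 - (-0.085675))/(-0.283389 - 1.241717)
       = 0.275346
Iteration 4:
  f(0.357739) = -0.283389
  f(0.275346) = 0.043208
  x_5 = 0.275346 - 0.043208×(0.275346 - 0.357739)/(0.043208 - (-0.283389))
       = 0.286246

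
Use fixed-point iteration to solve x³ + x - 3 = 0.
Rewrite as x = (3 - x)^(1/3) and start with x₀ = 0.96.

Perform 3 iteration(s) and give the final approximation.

Equation: x³ + x - 3 = 0
Fixed-point form: x = (3 - x)^(1/3)
x₀ = 0.96

x_1 = g(0.960000) = 1.268265
x_2 = g(1.268265) = 1.200864
x_3 = g(1.200864) = 1.216246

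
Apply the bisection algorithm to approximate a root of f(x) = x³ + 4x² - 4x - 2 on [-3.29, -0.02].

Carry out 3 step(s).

f(x) = x³ + 4x² - 4x - 2
Initial interval: [-3.29, -0.02]

Iteration 1:
  c_1 = (-3.290000 + (-0.020000))/2 = -1.655000
  f(c_1) = f(-1.655000) = 11.043014
  f(a) × f(c) ≥ 0, new interval: [-1.655000, -0.020000]
Iteration 2:
  c_2 = (-1.655000 + (-0.020000))/2 = -0.837500
  f(c_2) = f(-0.837500) = 3.568197
  f(a) × f(c) ≥ 0, new interval: [-0.837500, -0.020000]
Iteration 3:
  c_3 = (-0.837500 + (-0.020000))/2 = -0.428750
  f(c_3) = f(-0.428750) = 0.371491
  f(a) × f(c) ≥ 0, new interval: [-0.428750, -0.020000]

After 3 iteration(s), the approximation is c_3 = -0.428750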